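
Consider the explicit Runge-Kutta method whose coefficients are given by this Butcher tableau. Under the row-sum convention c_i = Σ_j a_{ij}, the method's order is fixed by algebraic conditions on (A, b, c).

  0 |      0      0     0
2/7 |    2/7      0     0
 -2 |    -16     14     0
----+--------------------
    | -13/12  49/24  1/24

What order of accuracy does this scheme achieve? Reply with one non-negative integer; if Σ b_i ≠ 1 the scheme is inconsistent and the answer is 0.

b = (-13/12, 49/24, 1/24)
c = (0, 2/7, -2)
Ac = (0, 0, 4)
Σ b_i: (-13/12)·1 + 49/24·1 + 1/24·1 = 1 ✓
b·c: 49/24·2/7 + 1/24·(-2) = 1/2 ✓
b·c²: 49/24·4/49 + 1/24·4 = 1/3 ✓
b·Ac: 1/24·4 = 1/6 ✓; 3 stages ⇒ order 3.

3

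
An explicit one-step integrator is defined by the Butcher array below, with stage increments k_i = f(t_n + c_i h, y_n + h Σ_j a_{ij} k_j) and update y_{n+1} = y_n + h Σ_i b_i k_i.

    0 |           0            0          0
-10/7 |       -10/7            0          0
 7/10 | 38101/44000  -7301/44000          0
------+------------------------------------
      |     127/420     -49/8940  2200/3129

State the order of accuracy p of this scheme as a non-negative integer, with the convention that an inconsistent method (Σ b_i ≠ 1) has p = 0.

3

b = (127/420, -49/8940, 2200/3129)
c = (0, -10/7, 7/10)
Ac = (0, 0, 1043/4400)
Σ b_i: 127/420·1 + (-49/8940)·1 + 2200/3129·1 = 1 ✓
b·c: (-49/8940)·(-10/7) + 2200/3129·7/10 = 1/2 ✓
b·c²: (-49/8940)·100/49 + 2200/3129·49/100 = 1/3 ✓
b·Ac: 2200/3129·1043/4400 = 1/6 ✓; 3 stages ⇒ order 3.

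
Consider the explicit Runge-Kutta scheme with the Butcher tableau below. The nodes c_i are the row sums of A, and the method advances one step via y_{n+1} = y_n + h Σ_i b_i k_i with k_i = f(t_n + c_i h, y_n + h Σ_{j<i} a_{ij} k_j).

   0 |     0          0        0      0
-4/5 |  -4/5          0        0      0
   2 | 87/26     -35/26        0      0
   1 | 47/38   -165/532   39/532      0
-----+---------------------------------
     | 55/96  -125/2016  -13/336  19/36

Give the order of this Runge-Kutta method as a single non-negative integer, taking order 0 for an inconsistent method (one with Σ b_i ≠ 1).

4

b = (55/96, -125/2016, -13/336, 19/36)
c = (0, -4/5, 2, 1)
Ac = (0, 0, 14/13, 15/38)
Σ b_i: 55/96·1 + (-125/2016)·1 + (-13/336)·1 + 19/36·1 = 1 ✓
b·c: (-125/2016)·(-4/5) + (-13/336)·2 + 19/36·1 = 1/2 ✓
b·c²: (-125/2016)·16/25 + (-13/336)·4 + 19/36·1 = 1/3 ✓
b·Ac: (-13/336)·14/13 + 19/36·15/38 = 1/6 ✓
b·c³: (-125/2016)·(-64/125) + (-13/336)·8 + 19/36·1 = 1/4 ✓
b·(c∘Ac): (-13/336)·28/13 + 19/36·15/38 = 1/8 ✓
b·Ac²: (-13/336)·(-56/65) + 19/36·9/95 = 1/12 ✓
b·A²c: 19/36·3/38 = 1/24 ✓; 4 stages ⇒ order 4.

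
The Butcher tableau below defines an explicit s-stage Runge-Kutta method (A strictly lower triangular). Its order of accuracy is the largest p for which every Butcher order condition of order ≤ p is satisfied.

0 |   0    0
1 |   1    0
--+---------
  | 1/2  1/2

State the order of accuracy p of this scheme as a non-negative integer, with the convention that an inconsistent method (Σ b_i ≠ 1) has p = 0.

2

b = (1/2, 1/2)
c = (0, 1)
Σ b_i: 1/2·1 + 1/2·1 = 1 ✓
b·c: 1/2·1 = 1/2 ✓; 2 stages ⇒ order 2.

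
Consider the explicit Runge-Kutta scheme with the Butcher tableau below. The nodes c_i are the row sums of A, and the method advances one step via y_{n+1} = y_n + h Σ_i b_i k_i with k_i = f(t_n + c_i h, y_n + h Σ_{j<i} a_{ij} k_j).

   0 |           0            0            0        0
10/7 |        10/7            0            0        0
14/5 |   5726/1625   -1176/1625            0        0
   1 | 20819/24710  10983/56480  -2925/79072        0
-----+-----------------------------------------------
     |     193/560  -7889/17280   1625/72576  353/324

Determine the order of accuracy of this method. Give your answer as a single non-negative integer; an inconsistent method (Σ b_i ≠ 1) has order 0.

4

b = (193/560, -7889/17280, 1625/72576, 353/324)
c = (0, 10/7, 14/5, 1)
Ac = (0, 0, -336/325, 123/706)
Σ b_i: 193/560·1 + (-7889/17280)·1 + 1625/72576·1 + 353/324·1 = 1 ✓
b·c: (-7889/17280)·10/7 + 1625/72576·14/5 + 353/324·1 = 1/2 ✓
b·c²: (-7889/17280)·100/49 + 1625/72576·196/25 + 353/324·1 = 1/3 ✓
b·Ac: 1625/72576·(-336/325) + 353/324·123/706 = 1/6 ✓
b·c³: (-7889/17280)·1000/343 + 1625/72576·2744/125 + 353/324·1 = 1/4 ✓
b·(c∘Ac): 1625/72576·(-4704/1625) + 353/324·123/706 = 1/8 ✓
b·Ac²: 1625/72576·(-96/65) + 353/324·264/2471 = 1/12 ✓
b·A²c: 353/324·27/706 = 1/24 ✓; 4 stages ⇒ order 4.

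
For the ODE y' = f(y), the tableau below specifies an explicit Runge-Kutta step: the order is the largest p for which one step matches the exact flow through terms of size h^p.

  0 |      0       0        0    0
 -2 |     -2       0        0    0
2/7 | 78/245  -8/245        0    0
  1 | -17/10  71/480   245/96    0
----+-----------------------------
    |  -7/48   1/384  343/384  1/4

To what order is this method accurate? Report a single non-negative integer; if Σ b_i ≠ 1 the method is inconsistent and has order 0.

4

b = (-7/48, 1/384, 343/384, 1/4)
c = (0, -2, 2/7, 1)
Ac = (0, 0, 16/245, 13/30)
Σ b_i: (-7/48)·1 + 1/384·1 + 343/384·1 + 1/4·1 = 1 ✓
b·c: 1/384·(-2) + 343/384·2/7 + 1/4·1 = 1/2 ✓
b·c²: 1/384·4 + 343/384·4/49 + 1/4·1 = 1/3 ✓
b·Ac: 343/384·16/245 + 1/4·13/30 = 1/6 ✓
b·c³: 1/384·(-8) + 343/384·8/343 + 1/4·1 = 1/4 ✓
b·(c∘Ac): 343/384·32/1715 + 1/4·13/30 = 1/8 ✓
b·Ac²: 343/384·(-32/245) + 1/4·4/5 = 1/12 ✓
b·A²c: 1/4·1/6 = 1/24 ✓; 4 stages ⇒ order 4.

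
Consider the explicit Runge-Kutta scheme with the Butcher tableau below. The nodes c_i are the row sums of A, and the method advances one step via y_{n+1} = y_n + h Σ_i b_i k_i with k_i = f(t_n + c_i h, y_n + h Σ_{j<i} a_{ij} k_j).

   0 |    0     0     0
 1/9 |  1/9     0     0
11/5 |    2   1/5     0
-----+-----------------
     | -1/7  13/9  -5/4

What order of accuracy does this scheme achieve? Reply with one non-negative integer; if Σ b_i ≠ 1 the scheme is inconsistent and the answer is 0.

0

b = (-1/7, 13/9, -5/4)
c = (0, 1/9, 11/5)
Ac = (0, 0, 1/45)
Σ b_i: (-1/7)·1 + 13/9·1 + (-5/4)·1 = 13/252 ≠ 1 ⇒ order 0.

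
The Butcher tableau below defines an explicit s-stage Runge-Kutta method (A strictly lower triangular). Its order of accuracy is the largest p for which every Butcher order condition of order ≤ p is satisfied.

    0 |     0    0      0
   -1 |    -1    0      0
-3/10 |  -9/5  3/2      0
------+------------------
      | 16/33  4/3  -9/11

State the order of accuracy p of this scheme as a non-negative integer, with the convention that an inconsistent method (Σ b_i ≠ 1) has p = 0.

b = (16/33, 4/3, -9/11)
c = (0, -1, -3/10)
Ac = (0, 0, -3/2)
Σ b_i: 16/33·1 + 4/3·1 + (-9/11)·1 = 1 ✓
b·c: 4/3·(-1) + (-9/11)·(-3/10) = -359/330 ≠ 1/2 ⇒ order 1.

1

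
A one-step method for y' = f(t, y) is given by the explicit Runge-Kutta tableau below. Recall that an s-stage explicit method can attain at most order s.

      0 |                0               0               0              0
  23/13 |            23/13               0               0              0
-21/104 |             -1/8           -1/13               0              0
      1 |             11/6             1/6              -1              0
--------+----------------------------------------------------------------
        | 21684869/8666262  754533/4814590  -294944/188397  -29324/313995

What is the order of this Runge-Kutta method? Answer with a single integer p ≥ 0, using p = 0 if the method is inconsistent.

b = (21684869/8666262, 754533/4814590, -294944/188397, -29324/313995)
c = (0, 23/13, -21/104, 1)
Ac = (0, 0, -23/169, 155/312)
Σ b_i: 21684869/8666262·1 + 754533/4814590·1 + (-294944/188397)·1 + (-29324/313995)·1 = 1 ✓
b·c: 754533/4814590·23/13 + (-294944/188397)·(-21/104) + (-29324/313995)·1 = 1/2 ✓
b·c²: 754533/4814590·529/169 + (-294944/188397)·441/10816 + (-29324/313995)·1 = 1/3 ✓
b·Ac: (-294944/188397)·(-23/169) + (-29324/313995)·155/312 = 1/6 ✓
b·c³: 754533/4814590·12167/2197 + (-294944/188397)·(-9261/1124864) + (-29324/313995)·1 = 133707971/169808496 ≠ 1/4 ⇒ order 3.
b·(c∘Ac): (-294944/188397)·483/17576 + (-29324/313995)·155/312 = -5693969/63678186 ≠ 1/8
b·Ac²: (-294944/188397)·(-529/2197) + (-29324/313995)·15605/32448 = 56383727/169808496 ≠ 1/12
b·A²c: (-29324/313995)·23/169 = -674452/53065155 ≠ 1/24

3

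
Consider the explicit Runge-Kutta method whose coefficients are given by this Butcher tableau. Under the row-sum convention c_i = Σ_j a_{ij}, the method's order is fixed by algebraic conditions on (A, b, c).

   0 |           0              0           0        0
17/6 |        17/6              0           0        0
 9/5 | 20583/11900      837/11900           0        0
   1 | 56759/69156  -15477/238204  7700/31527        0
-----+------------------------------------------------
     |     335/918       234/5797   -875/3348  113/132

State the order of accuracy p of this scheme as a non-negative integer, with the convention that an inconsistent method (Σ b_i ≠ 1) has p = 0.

b = (335/918, 234/5797, -875/3348, 113/132)
c = (0, 17/6, 9/5, 1)
Ac = (0, 0, 279/1400, 231/904)
Σ b_i: 335/918·1 + 234/5797·1 + (-875/3348)·1 + 113/132·1 = 1 ✓
b·c: 234/5797·17/6 + (-875/3348)·9/5 + 113/132·1 = 1/2 ✓
b·c²: 234/5797·289/36 + (-875/3348)·81/25 + 113/132·1 = 1/3 ✓
b·Ac: (-875/3348)·279/1400 + 113/132·231/904 = 1/6 ✓
b·c³: 234/5797·4913/216 + (-875/3348)·729/125 + 113/132·1 = 1/4 ✓
b·(c∘Ac): (-875/3348)·2511/7000 + 113/132·231/904 = 1/8 ✓
b·Ac²: (-875/3348)·1581/2800 + 113/132·1463/5424 = 1/12 ✓
b·A²c: 113/132·11/226 = 1/24 ✓; 4 stages ⇒ order 4.

4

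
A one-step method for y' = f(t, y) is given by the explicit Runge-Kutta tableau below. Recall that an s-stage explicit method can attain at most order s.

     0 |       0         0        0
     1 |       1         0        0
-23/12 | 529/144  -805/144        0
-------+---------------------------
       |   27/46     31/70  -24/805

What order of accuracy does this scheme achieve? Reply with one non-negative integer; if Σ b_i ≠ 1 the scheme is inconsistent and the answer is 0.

3

b = (27/46, 31/70, -24/805)
c = (0, 1, -23/12)
Ac = (0, 0, -805/144)
Σ b_i: 27/46·1 + 31/70·1 + (-24/805)·1 = 1 ✓
b·c: 31/70·1 + (-24/805)·(-23/12) = 1/2 ✓
b·c²: 31/70·1 + (-24/805)·529/144 = 1/3 ✓
b·Ac: (-24/805)·(-805/144) = 1/6 ✓; 3 stages ⇒ order 3.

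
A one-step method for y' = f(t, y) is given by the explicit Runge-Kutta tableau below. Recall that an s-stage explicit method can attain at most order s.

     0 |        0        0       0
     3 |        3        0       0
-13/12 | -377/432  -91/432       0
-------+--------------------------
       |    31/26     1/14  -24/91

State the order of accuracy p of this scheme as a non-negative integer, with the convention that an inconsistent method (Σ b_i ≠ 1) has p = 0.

b = (31/26, 1/14, -24/91)
c = (0, 3, -13/12)
Ac = (0, 0, -91/144)
Σ b_i: 31/26·1 + 1/14·1 + (-24/91)·1 = 1 ✓
b·c: 1/14·3 + (-24/91)·(-13/12) = 1/2 ✓
b·c²: 1/14·9 + (-24/91)·169/144 = 1/3 ✓
b·Ac: (-24/91)·(-91/144) = 1/6 ✓; 3 stages ⇒ order 3.

3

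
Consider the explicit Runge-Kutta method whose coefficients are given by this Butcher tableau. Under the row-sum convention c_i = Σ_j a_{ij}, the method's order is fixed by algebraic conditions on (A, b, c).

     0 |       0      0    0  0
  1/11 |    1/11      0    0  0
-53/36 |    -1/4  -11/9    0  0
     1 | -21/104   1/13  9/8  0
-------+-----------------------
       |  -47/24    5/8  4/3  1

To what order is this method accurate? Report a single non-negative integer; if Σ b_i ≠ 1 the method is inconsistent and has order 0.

1

b = (-47/24, 5/8, 4/3, 1)
c = (0, 1/11, -53/36, 1)
Ac = (0, 0, -1/9, -7547/4576)
Σ b_i: (-47/24)·1 + 5/8·1 + 4/3·1 + 1·1 = 1 ✓
b·c: 5/8·1/11 + 4/3·(-53/36) + 1·1 = -2153/2376 ≠ 1/2 ⇒ order 1.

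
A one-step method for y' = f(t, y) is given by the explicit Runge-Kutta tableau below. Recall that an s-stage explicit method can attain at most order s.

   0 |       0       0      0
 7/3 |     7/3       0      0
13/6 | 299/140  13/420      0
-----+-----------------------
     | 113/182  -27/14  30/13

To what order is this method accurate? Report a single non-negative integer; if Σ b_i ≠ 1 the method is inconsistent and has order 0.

3

b = (113/182, -27/14, 30/13)
c = (0, 7/3, 13/6)
Ac = (0, 0, 13/180)
Σ b_i: 113/182·1 + (-27/14)·1 + 30/13·1 = 1 ✓
b·c: (-27/14)·7/3 + 30/13·13/6 = 1/2 ✓
b·c²: (-27/14)·49/9 + 30/13·169/36 = 1/3 ✓
b·Ac: 30/13·13/180 = 1/6 ✓; 3 stages ⇒ order 3.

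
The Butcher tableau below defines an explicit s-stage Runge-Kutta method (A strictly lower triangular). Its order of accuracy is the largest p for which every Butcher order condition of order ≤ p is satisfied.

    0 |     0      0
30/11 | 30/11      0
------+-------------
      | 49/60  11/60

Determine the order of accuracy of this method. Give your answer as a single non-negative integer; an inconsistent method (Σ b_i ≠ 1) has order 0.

b = (49/60, 11/60)
c = (0, 30/11)
Σ b_i: 49/60·1 + 11/60·1 = 1 ✓
b·c: 11/60·30/11 = 1/2 ✓; 2 stages ⇒ order 2.

2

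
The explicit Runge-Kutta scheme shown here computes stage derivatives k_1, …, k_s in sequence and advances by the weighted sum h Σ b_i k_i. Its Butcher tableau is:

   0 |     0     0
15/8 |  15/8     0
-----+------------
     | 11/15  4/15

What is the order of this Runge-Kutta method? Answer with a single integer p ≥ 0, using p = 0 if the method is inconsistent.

2

b = (11/15, 4/15)
c = (0, 15/8)
Σ b_i: 11/15·1 + 4/15·1 = 1 ✓
b·c: 4/15·15/8 = 1/2 ✓; 2 stages ⇒ order 2.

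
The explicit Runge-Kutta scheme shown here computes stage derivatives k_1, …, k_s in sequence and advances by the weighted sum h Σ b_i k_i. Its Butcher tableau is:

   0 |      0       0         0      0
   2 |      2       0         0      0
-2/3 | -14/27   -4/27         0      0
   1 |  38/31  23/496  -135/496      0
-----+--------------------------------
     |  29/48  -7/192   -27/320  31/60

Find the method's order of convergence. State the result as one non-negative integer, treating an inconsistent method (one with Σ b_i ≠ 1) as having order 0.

b = (29/48, -7/192, -27/320, 31/60)
c = (0, 2, -2/3, 1)
Ac = (0, 0, -8/27, 17/62)
Σ b_i: 29/48·1 + (-7/192)·1 + (-27/320)·1 + 31/60·1 = 1 ✓
b·c: (-7/192)·2 + (-27/320)·(-2/3) + 31/60·1 = 1/2 ✓
b·c²: (-7/192)·4 + (-27/320)·4/9 + 31/60·1 = 1/3 ✓
b·Ac: (-27/320)·(-8/27) + 31/60·17/62 = 1/6 ✓
b·c³: (-7/192)·8 + (-27/320)·(-8/27) + 31/60·1 = 1/4 ✓
b·(c∘Ac): (-27/320)·16/81 + 31/60·17/62 = 1/8 ✓
b·Ac²: (-27/320)·(-16/27) + 31/60·2/31 = 1/12 ✓
b·A²c: 31/60·5/62 = 1/24 ✓; 4 stages ⇒ order 4.

4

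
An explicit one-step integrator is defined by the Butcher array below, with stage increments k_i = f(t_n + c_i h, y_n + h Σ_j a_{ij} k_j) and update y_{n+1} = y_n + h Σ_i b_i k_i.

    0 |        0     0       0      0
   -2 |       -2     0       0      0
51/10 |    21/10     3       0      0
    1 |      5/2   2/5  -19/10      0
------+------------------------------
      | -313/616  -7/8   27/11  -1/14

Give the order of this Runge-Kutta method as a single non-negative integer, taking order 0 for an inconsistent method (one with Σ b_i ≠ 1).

b = (-313/616, -7/8, 27/11, -1/14)
c = (0, -2, 51/10, 1)
Ac = (0, 0, -6, -1049/100)
Σ b_i: (-313/616)·1 + (-7/8)·1 + 27/11·1 + (-1/14)·1 = 1 ✓
b·c: (-7/8)·(-2) + 27/11·51/10 + (-1/14)·1 = 21863/1540 ≠ 1/2 ⇒ order 1.

1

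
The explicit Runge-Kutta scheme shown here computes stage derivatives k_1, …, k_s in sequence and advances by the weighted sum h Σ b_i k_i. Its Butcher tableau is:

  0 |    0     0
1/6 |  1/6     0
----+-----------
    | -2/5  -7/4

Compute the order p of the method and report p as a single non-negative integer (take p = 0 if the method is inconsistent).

b = (-2/5, -7/4)
c = (0, 1/6)
Σ b_i: (-2/5)·1 + (-7/4)·1 = -43/20 ≠ 1 ⇒ order 0.

0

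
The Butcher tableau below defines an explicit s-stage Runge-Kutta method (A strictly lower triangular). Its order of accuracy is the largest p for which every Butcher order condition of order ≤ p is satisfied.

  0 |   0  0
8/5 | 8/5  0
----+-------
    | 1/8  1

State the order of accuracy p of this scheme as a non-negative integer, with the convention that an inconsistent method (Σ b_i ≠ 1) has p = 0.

0

b = (1/8, 1)
c = (0, 8/5)
Σ b_i: 1/8·1 + 1·1 = 9/8 ≠ 1 ⇒ order 0.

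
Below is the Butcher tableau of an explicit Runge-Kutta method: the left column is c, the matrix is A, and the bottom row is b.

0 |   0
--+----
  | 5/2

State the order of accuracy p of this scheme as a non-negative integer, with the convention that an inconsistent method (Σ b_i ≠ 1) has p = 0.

0

b = (5/2)
c = (0)
Σ b_i: 5/2·1 = 5/2 ≠ 1 ⇒ order 0.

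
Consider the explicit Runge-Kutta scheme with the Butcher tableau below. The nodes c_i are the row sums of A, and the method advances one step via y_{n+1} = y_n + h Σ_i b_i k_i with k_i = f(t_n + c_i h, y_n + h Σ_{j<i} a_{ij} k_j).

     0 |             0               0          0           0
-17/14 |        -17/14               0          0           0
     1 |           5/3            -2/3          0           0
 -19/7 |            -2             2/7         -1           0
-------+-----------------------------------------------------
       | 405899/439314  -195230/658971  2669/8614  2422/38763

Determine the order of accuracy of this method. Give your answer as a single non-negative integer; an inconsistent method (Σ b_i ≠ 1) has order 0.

3

b = (405899/439314, -195230/658971, 2669/8614, 2422/38763)
c = (0, -17/14, 1, -19/7)
Ac = (0, 0, 17/21, -66/49)
Σ b_i: 405899/439314·1 + (-195230/658971)·1 + 2669/8614·1 + 2422/38763·1 = 1 ✓
b·c: (-195230/658971)·(-17/14) + 2669/8614·1 + 2422/38763·(-19/7) = 1/2 ✓
b·c²: (-195230/658971)·289/196 + 2669/8614·1 + 2422/38763·361/49 = 1/3 ✓
b·Ac: 2669/8614·17/21 + 2422/38763·(-66/49) = 1/6 ✓
b·c³: (-195230/658971)·(-4913/2744) + 2669/8614·1 + 2422/38763·(-6859/343) = -148033/361788 ≠ 1/4 ⇒ order 3.
b·(c∘Ac): 2669/8614·17/21 + 2422/38763·1254/343 = 202289/422086 ≠ 1/8
b·Ac²: 2669/8614·(-289/294) + 2422/38763·(-397/686) = -369821/1085364 ≠ 1/12
b·A²c: 2422/38763·(-17/21) = -5882/116289 ≠ 1/24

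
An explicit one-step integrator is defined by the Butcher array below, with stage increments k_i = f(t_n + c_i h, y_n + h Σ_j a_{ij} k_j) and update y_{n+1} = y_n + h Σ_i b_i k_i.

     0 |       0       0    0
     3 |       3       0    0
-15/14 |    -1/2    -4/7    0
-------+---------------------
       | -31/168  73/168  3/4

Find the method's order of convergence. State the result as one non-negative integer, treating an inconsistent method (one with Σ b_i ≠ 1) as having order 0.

2

b = (-31/168, 73/168, 3/4)
c = (0, 3, -15/14)
Ac = (0, 0, -12/7)
Σ b_i: (-31/168)·1 + 73/168·1 + 3/4·1 = 1 ✓
b·c: 73/168·3 + 3/4·(-15/14) = 1/2 ✓
b·c²: 73/168·9 + 3/4·225/196 = 3741/784 ≠ 1/3 ⇒ order 2.
b·Ac: 3/4·(-12/7) = -9/7 ≠ 1/6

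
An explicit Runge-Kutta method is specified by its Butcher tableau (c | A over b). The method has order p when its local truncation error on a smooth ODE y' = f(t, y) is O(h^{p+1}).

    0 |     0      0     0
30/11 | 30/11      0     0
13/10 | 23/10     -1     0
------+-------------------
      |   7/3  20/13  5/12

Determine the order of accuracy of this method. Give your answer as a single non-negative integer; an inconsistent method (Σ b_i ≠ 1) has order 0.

0

b = (7/3, 20/13, 5/12)
c = (0, 30/11, 13/10)
Ac = (0, 0, -30/11)
Σ b_i: 7/3·1 + 20/13·1 + 5/12·1 = 223/52 ≠ 1 ⇒ order 0.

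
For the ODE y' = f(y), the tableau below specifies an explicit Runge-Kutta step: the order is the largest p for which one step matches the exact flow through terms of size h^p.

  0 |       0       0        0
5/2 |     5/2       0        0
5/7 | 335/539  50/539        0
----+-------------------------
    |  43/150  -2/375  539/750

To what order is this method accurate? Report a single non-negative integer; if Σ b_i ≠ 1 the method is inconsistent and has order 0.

3

b = (43/150, -2/375, 539/750)
c = (0, 5/2, 5/7)
Ac = (0, 0, 125/539)
Σ b_i: 43/150·1 + (-2/375)·1 + 539/750·1 = 1 ✓
b·c: (-2/375)·5/2 + 539/750·5/7 = 1/2 ✓
b·c²: (-2/375)·25/4 + 539/750·25/49 = 1/3 ✓
b·Ac: 539/750·125/539 = 1/6 ✓; 3 stages ⇒ order 3.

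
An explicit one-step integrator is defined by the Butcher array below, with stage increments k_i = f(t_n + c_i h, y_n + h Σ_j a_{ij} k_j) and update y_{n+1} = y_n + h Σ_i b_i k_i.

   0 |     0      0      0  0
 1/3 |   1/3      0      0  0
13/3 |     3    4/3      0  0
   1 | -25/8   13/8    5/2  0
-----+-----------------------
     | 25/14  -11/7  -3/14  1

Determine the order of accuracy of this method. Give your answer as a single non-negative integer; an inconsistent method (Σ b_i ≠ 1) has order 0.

b = (25/14, -11/7, -3/14, 1)
c = (0, 1/3, 13/3, 1)
Ac = (0, 0, 4/9, 91/8)
Σ b_i: 25/14·1 + (-11/7)·1 + (-3/14)·1 + 1·1 = 1 ✓
b·c: (-11/7)·1/3 + (-3/14)·13/3 + 1·1 = -19/42 ≠ 1/2 ⇒ order 1.

1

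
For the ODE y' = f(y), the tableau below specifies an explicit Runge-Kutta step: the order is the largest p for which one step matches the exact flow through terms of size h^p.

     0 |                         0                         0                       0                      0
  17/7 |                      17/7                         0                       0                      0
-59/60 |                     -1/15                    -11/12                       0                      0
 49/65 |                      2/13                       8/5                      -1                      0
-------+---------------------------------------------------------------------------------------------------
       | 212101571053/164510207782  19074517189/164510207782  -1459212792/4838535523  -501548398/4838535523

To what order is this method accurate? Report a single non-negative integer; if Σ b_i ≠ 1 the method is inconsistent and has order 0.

b = (212101571053/164510207782, 19074517189/164510207782, -1459212792/4838535523, -501548398/4838535523)
c = (0, 17/7, -59/60, 49/65)
Ac = (0, 0, -187/84, 409/84)
Σ b_i: 212101571053/164510207782·1 + 19074517189/164510207782·1 + (-1459212792/4838535523)·1 + (-501548398/4838535523)·1 = 1 ✓
b·c: 19074517189/164510207782·17/7 + (-1459212792/4838535523)·(-59/60) + (-501548398/4838535523)·49/65 = 1/2 ✓
b·c²: 19074517189/164510207782·289/49 + (-1459212792/4838535523)·3481/3600 + (-501548398/4838535523)·2401/4225 = 1/3 ✓
b·Ac: (-1459212792/4838535523)·(-187/84) + (-501548398/4838535523)·409/84 = 1/6 ✓
b·c³: 19074517189/164510207782·4913/343 + (-1459212792/4838535523)·(-205379/216000) + (-501548398/4838535523)·117649/274625 = 1508330137980181/792552118667400 ≠ 1/4 ⇒ order 3.
b·(c∘Ac): (-1459212792/4838535523)·11033/5040 + (-501548398/4838535523)·2863/780 = -528704821916/508046229915 ≠ 1/8
b·Ac²: (-1459212792/4838535523)·(-3179/588) + (-501548398/4838535523)·1494071/176400 = 45878737370153/60965547589800 ≠ 1/12
b·A²c: (-501548398/4838535523)·187/84 = -46894775213/203218491966 ≠ 1/24

3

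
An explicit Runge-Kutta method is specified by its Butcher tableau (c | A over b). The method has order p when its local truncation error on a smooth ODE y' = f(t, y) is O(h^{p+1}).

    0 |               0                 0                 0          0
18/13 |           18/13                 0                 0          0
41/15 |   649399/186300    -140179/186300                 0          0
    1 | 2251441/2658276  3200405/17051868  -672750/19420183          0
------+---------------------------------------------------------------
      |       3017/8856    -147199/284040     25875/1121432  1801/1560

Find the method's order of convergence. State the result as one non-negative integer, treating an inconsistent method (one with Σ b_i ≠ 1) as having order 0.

4

b = (3017/8856, -147199/284040, 25875/1121432, 1801/1560)
c = (0, 18/13, 41/15, 1)
Ac = (0, 0, -10783/10350, 595/3602)
Σ b_i: 3017/8856·1 + (-147199/284040)·1 + 25875/1121432·1 + 1801/1560·1 = 1 ✓
b·c: (-147199/284040)·18/13 + 25875/1121432·41/15 + 1801/1560·1 = 1/2 ✓
b·c²: (-147199/284040)·324/169 + 25875/1121432·1681/225 + 1801/1560·1 = 1/3 ✓
b·Ac: 25875/1121432·(-10783/10350) + 1801/1560·595/3602 = 1/6 ✓
b·c³: (-147199/284040)·5832/2197 + 25875/1121432·68921/3375 + 1801/1560·1 = 1/4 ✓
b·(c∘Ac): 25875/1121432·(-442103/155250) + 1801/1560·595/3602 = 1/8 ✓
b·Ac²: 25875/1121432·(-10783/7475) + 1801/1560·2365/23413 = 1/12 ✓
b·A²c: 1801/1560·65/1801 = 1/24 ✓; 4 stages ⇒ order 4.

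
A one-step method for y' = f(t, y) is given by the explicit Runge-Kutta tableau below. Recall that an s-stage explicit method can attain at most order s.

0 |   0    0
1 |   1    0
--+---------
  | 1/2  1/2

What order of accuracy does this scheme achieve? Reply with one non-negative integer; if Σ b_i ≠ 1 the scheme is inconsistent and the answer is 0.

b = (1/2, 1/2)
c = (0, 1)
Σ b_i: 1/2·1 + 1/2·1 = 1 ✓
b·c: 1/2·1 = 1/2 ✓; 2 stages ⇒ order 2.

2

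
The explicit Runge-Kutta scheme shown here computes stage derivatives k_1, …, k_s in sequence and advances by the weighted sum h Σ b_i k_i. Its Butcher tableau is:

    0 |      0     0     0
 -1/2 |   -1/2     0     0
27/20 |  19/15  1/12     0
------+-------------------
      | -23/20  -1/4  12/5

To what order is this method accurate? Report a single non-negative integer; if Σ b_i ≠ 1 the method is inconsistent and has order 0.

1

b = (-23/20, -1/4, 12/5)
c = (0, -1/2, 27/20)
Ac = (0, 0, -1/24)
Σ b_i: (-23/20)·1 + (-1/4)·1 + 12/5·1 = 1 ✓
b·c: (-1/4)·(-1/2) + 12/5·27/20 = 673/200 ≠ 1/2 ⇒ order 1.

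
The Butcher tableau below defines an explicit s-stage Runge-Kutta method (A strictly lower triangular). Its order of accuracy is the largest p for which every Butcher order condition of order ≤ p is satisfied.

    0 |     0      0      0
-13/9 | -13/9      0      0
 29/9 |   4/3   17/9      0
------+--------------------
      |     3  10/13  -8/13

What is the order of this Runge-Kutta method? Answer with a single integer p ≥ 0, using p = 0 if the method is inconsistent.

b = (3, 10/13, -8/13)
c = (0, -13/9, 29/9)
Ac = (0, 0, -221/81)
Σ b_i: 3·1 + 10/13·1 + (-8/13)·1 = 41/13 ≠ 1 ⇒ order 0.

0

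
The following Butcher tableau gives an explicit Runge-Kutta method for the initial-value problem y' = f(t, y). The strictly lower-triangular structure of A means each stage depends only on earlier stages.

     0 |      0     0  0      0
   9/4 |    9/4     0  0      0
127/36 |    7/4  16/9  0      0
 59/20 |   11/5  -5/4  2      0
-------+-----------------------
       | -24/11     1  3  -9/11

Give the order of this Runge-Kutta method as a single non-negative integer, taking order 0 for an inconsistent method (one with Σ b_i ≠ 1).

b = (-24/11, 1, 3, -9/11)
c = (0, 9/4, 127/36, 59/20)
Ac = (0, 0, 4, 611/144)
Σ b_i: (-24/11)·1 + 1·1 + 3·1 + (-9/11)·1 = 1 ✓
b·c: 1·9/4 + 3·127/36 + (-9/11)·59/20 = 6877/660 ≠ 1/2 ⇒ order 1.

1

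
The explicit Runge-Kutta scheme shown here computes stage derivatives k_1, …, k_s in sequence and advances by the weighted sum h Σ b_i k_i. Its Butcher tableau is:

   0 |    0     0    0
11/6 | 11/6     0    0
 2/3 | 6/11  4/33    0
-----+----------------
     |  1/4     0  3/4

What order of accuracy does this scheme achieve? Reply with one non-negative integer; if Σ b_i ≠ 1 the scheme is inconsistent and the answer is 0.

b = (1/4, 0, 3/4)
c = (0, 11/6, 2/3)
Ac = (0, 0, 2/9)
Σ b_i: 1/4·1 + 3/4·1 = 1 ✓
b·c: 3/4·2/3 = 1/2 ✓
b·c²: 3/4·4/9 = 1/3 ✓
b·Ac: 3/4·2/9 = 1/6 ✓; 3 stages ⇒ order 3.

3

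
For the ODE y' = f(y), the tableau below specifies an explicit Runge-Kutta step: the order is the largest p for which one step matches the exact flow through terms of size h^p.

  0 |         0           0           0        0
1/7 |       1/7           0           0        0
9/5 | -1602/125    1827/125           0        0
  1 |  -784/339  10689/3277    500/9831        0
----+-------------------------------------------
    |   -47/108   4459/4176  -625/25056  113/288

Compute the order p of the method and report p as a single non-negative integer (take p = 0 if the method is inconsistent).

4

b = (-47/108, 4459/4176, -625/25056, 113/288)
c = (0, 1/7, 9/5, 1)
Ac = (0, 0, 261/125, 63/113)
Σ b_i: (-47/108)·1 + 4459/4176·1 + (-625/25056)·1 + 113/288·1 = 1 ✓
b·c: 4459/4176·1/7 + (-625/25056)·9/5 + 113/288·1 = 1/2 ✓
b·c²: 4459/4176·1/49 + (-625/25056)·81/25 + 113/288·1 = 1/3 ✓
b·Ac: (-625/25056)·261/125 + 113/288·63/113 = 1/6 ✓
b·c³: 4459/4176·1/343 + (-625/25056)·729/125 + 113/288·1 = 1/4 ✓
b·(c∘Ac): (-625/25056)·2349/625 + 113/288·63/113 = 1/8 ✓
b·Ac²: (-625/25056)·261/875 + 113/288·183/791 = 1/12 ✓
b·A²c: 113/288·12/113 = 1/24 ✓; 4 stages ⇒ order 4.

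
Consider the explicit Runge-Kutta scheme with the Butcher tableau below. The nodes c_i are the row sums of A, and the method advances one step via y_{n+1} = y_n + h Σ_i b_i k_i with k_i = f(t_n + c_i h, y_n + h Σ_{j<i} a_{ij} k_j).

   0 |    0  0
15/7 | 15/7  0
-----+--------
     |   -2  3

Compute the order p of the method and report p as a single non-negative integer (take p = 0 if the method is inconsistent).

1

b = (-2, 3)
c = (0, 15/7)
Σ b_i: (-2)·1 + 3·1 = 1 ✓
b·c: 3·15/7 = 45/7 ≠ 1/2 ⇒ order 1.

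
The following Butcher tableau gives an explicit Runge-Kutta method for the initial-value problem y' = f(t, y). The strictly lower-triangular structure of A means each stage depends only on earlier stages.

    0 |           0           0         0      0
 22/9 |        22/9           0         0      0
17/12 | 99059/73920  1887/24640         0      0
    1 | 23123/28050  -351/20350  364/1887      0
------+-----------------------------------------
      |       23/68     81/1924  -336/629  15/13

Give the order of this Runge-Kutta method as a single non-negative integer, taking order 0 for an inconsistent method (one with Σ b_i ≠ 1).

b = (23/68, 81/1924, -336/629, 15/13)
c = (0, 22/9, 17/12, 1)
Ac = (0, 0, 629/3360, 52/225)
Σ b_i: 23/68·1 + 81/1924·1 + (-336/629)·1 + 15/13·1 = 1 ✓
b·c: 81/1924·22/9 + (-336/629)·17/12 + 15/13·1 = 1/2 ✓
b·c²: 81/1924·484/81 + (-336/629)·289/144 + 15/13·1 = 1/3 ✓
b·Ac: (-336/629)·629/3360 + 15/13·52/225 = 1/6 ✓
b·c³: 81/1924·10648/729 + (-336/629)·4913/1728 + 15/13·1 = 1/4 ✓
b·(c∘Ac): (-336/629)·10693/40320 + 15/13·52/225 = 1/8 ✓
b·Ac²: (-336/629)·6919/15120 + 15/13·767/2700 = 1/12 ✓
b·A²c: 15/13·13/360 = 1/24 ✓; 4 stages ⇒ order 4.

4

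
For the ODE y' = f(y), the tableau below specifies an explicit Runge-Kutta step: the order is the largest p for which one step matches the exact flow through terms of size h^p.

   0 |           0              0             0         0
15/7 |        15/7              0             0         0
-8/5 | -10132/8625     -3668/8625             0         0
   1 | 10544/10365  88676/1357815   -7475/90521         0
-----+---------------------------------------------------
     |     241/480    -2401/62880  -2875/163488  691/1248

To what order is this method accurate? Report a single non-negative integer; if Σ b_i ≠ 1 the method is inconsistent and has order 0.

b = (241/480, -2401/62880, -2875/163488, 691/1248)
c = (0, 15/7, -8/5, 1)
Ac = (0, 0, -524/575, 188/691)
Σ b_i: 241/480·1 + (-2401/62880)·1 + (-2875/163488)·1 + 691/1248·1 = 1 ✓
b·c: (-2401/62880)·15/7 + (-2875/163488)·(-8/5) + 691/1248·1 = 1/2 ✓
b·c²: (-2401/62880)·225/49 + (-2875/163488)·64/25 + 691/1248·1 = 1/3 ✓
b·Ac: (-2875/163488)·(-524/575) + 691/1248·188/691 = 1/6 ✓
b·c³: (-2401/62880)·3375/343 + (-2875/163488)·(-512/125) + 691/1248·1 = 1/4 ✓
b·(c∘Ac): (-2875/163488)·4192/2875 + 691/1248·188/691 = 1/8 ✓
b·Ac²: (-2875/163488)·(-1572/805) + 691/1248·428/4837 = 1/12 ✓
b·A²c: 691/1248·52/691 = 1/24 ✓; 4 stages ⇒ order 4.

4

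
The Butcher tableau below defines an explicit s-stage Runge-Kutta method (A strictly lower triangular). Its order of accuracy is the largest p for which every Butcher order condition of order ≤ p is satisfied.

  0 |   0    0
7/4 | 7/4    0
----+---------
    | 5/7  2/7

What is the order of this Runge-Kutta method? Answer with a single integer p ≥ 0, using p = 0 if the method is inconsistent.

2

b = (5/7, 2/7)
c = (0, 7/4)
Σ b_i: 5/7·1 + 2/7·1 = 1 ✓
b·c: 2/7·7/4 = 1/2 ✓; 2 stages ⇒ order 2.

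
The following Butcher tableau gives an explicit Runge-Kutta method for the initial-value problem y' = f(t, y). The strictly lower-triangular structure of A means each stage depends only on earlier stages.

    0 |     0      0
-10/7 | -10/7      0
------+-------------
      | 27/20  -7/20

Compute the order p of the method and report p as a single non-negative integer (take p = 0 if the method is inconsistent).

2

b = (27/20, -7/20)
c = (0, -10/7)
Σ b_i: 27/20·1 + (-7/20)·1 = 1 ✓
b·c: (-7/20)·(-10/7) = 1/2 ✓; 2 stages ⇒ order 2.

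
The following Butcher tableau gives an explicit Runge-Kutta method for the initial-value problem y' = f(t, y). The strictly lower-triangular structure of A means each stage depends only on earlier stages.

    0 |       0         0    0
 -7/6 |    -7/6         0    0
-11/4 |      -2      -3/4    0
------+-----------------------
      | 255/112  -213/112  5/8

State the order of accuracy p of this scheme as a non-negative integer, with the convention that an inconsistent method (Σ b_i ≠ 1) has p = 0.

2

b = (255/112, -213/112, 5/8)
c = (0, -7/6, -11/4)
Ac = (0, 0, 7/8)
Σ b_i: 255/112·1 + (-213/112)·1 + 5/8·1 = 1 ✓
b·c: (-213/112)·(-7/6) + 5/8·(-11/4) = 1/2 ✓
b·c²: (-213/112)·49/36 + 5/8·121/16 = 821/384 ≠ 1/3 ⇒ order 2.
b·Ac: 5/8·7/8 = 35/64 ≠ 1/6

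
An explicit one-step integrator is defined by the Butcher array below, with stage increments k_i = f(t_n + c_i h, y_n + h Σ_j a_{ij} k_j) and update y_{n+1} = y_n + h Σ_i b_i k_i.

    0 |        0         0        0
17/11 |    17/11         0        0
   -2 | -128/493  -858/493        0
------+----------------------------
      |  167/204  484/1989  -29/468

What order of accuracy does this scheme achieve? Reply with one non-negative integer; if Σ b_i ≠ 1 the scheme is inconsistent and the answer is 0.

b = (167/204, 484/1989, -29/468)
c = (0, 17/11, -2)
Ac = (0, 0, -78/29)
Σ b_i: 167/204·1 + 484/1989·1 + (-29/468)·1 = 1 ✓
b·c: 484/1989·17/11 + (-29/468)·(-2) = 1/2 ✓
b·c²: 484/1989·289/121 + (-29/468)·4 = 1/3 ✓
b·Ac: (-29/468)·(-78/29) = 1/6 ✓; 3 stages ⇒ order 3.

3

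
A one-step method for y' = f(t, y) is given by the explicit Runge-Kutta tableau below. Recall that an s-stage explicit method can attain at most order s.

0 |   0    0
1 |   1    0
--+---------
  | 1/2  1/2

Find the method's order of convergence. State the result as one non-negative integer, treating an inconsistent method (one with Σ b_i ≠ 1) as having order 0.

b = (1/2, 1/2)
c = (0, 1)
Σ b_i: 1/2·1 + 1/2·1 = 1 ✓
b·c: 1/2·1 = 1/2 ✓; 2 stages ⇒ order 2.

2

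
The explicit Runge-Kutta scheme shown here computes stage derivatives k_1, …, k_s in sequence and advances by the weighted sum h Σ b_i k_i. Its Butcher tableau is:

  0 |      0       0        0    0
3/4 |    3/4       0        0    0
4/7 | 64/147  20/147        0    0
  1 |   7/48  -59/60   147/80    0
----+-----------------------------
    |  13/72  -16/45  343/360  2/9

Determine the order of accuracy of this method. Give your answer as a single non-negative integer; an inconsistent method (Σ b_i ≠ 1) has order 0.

b = (13/72, -16/45, 343/360, 2/9)
c = (0, 3/4, 4/7, 1)
Ac = (0, 0, 5/49, 5/16)
Σ b_i: 13/72·1 + (-16/45)·1 + 343/360·1 + 2/9·1 = 1 ✓
b·c: (-16/45)·3/4 + 343/360·4/7 + 2/9·1 = 1/2 ✓
b·c²: (-16/45)·9/16 + 343/360·16/49 + 2/9·1 = 1/3 ✓
b·Ac: 343/360·5/49 + 2/9·5/16 = 1/6 ✓
b·c³: (-16/45)·27/64 + 343/360·64/343 + 2/9·1 = 1/4 ✓
b·(c∘Ac): 343/360·20/343 + 2/9·5/16 = 1/8 ✓
b·Ac²: 343/360·15/196 + 2/9·3/64 = 1/12 ✓
b·A²c: 2/9·3/16 = 1/24 ✓; 4 stages ⇒ order 4.

4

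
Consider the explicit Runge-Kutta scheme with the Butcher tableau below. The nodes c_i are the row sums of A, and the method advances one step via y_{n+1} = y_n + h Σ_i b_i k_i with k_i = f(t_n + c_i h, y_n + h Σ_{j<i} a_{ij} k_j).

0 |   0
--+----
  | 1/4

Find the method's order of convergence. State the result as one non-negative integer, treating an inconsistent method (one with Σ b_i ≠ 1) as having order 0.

b = (1/4)
c = (0)
Σ b_i: 1/4·1 = 1/4 ≠ 1 ⇒ order 0.

0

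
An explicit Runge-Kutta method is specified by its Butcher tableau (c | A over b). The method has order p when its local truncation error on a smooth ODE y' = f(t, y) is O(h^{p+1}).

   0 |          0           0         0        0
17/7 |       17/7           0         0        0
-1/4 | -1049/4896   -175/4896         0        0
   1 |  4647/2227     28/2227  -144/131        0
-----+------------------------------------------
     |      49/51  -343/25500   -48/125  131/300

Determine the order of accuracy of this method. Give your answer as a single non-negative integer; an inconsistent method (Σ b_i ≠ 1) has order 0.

4

b = (49/51, -343/25500, -48/125, 131/300)
c = (0, 17/7, -1/4, 1)
Ac = (0, 0, -25/288, 40/131)
Σ b_i: 49/51·1 + (-343/25500)·1 + (-48/125)·1 + 131/300·1 = 1 ✓
b·c: (-343/25500)·17/7 + (-48/125)·(-1/4) + 131/300·1 = 1/2 ✓
b·c²: (-343/25500)·289/49 + (-48/125)·1/16 + 131/300·1 = 1/3 ✓
b·Ac: (-48/125)·(-25/288) + 131/300·40/131 = 1/6 ✓
b·c³: (-343/25500)·4913/343 + (-48/125)·(-1/64) + 131/300·1 = 1/4 ✓
b·(c∘Ac): (-48/125)·25/1152 + 131/300·40/131 = 1/8 ✓
b·Ac²: (-48/125)·(-425/2016) + 131/300·5/917 = 1/12 ✓
b·A²c: 131/300·25/262 = 1/24 ✓; 4 stages ⇒ order 4.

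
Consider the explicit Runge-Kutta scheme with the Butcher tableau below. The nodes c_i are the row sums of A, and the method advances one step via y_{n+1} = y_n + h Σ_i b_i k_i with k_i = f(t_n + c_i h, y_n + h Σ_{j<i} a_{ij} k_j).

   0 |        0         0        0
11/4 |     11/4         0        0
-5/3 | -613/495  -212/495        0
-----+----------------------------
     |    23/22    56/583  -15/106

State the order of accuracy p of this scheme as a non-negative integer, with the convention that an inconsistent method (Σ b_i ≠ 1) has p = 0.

b = (23/22, 56/583, -15/106)
c = (0, 11/4, -5/3)
Ac = (0, 0, -53/45)
Σ b_i: 23/22·1 + 56/583·1 + (-15/106)·1 = 1 ✓
b·c: 56/583·11/4 + (-15/106)·(-5/3) = 1/2 ✓
b·c²: 56/583·121/16 + (-15/106)·25/9 = 1/3 ✓
b·Ac: (-15/106)·(-53/45) = 1/6 ✓; 3 stages ⇒ order 3.

3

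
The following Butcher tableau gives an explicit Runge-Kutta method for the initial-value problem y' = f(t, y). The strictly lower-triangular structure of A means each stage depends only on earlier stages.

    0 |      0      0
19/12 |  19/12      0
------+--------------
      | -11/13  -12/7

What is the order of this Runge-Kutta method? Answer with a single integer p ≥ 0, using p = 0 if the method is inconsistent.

b = (-11/13, -12/7)
c = (0, 19/12)
Σ b_i: (-11/13)·1 + (-12/7)·1 = -233/91 ≠ 1 ⇒ order 0.

0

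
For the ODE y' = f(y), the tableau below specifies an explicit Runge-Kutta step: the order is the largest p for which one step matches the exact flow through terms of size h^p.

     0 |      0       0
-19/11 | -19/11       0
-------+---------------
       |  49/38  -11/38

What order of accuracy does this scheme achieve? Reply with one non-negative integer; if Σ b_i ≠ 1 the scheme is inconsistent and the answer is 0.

b = (49/38, -11/38)
c = (0, -19/11)
Σ b_i: 49/38·1 + (-11/38)·1 = 1 ✓
b·c: (-11/38)·(-19/11) = 1/2 ✓; 2 stages ⇒ order 2.

2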